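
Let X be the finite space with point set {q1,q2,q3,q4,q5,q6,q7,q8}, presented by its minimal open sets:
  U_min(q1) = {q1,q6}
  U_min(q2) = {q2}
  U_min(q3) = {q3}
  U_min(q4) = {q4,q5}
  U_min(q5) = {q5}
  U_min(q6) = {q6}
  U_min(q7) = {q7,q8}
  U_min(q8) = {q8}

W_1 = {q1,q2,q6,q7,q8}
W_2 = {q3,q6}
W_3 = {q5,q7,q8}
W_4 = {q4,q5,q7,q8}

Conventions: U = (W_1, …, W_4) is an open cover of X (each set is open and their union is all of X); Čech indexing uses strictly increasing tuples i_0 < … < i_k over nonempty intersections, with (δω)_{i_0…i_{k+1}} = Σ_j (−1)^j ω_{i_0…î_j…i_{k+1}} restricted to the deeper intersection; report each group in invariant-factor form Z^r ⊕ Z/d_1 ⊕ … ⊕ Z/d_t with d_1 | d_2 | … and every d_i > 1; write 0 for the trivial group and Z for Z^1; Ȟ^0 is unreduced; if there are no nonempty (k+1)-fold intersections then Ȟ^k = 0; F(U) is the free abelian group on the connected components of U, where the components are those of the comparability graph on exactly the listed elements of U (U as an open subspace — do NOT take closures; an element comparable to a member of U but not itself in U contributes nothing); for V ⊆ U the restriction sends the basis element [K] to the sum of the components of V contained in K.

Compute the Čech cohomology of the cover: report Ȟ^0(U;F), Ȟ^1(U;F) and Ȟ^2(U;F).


nonempty intersections:
  W12={q6} W13={q7,q8} W14={q7,q8} W34={q5,q7,q8}
  W134={q7,q8}
components per intersection:
  W1: {q1,q6} {q2} {q7,q8}
  W2: {q3} {q6}
  W3: {q5} {q7,q8}
  W4: {q4,q5} {q7,q8}
  W12: {q6}
  W13: {q7,q8}
  W14: {q7,q8}
  W34: {q5} {q7,q8}
  W134: {q7,q8}
C dims 9,5,1; δ0: rk 4, SNF 1^4; δ1: rk 1, SNF 1^1
Ȟ^0: (9−4)−0=5 ⇒ Z^5
Ȟ^1: (5−1)−4=0 ⇒ 0
Ȟ^2: (1−0)−1=0 ⇒ 0

Ȟ^0 ≅ Z^5, Ȟ^1 ≅ 0, Ȟ^2 ≅ 0


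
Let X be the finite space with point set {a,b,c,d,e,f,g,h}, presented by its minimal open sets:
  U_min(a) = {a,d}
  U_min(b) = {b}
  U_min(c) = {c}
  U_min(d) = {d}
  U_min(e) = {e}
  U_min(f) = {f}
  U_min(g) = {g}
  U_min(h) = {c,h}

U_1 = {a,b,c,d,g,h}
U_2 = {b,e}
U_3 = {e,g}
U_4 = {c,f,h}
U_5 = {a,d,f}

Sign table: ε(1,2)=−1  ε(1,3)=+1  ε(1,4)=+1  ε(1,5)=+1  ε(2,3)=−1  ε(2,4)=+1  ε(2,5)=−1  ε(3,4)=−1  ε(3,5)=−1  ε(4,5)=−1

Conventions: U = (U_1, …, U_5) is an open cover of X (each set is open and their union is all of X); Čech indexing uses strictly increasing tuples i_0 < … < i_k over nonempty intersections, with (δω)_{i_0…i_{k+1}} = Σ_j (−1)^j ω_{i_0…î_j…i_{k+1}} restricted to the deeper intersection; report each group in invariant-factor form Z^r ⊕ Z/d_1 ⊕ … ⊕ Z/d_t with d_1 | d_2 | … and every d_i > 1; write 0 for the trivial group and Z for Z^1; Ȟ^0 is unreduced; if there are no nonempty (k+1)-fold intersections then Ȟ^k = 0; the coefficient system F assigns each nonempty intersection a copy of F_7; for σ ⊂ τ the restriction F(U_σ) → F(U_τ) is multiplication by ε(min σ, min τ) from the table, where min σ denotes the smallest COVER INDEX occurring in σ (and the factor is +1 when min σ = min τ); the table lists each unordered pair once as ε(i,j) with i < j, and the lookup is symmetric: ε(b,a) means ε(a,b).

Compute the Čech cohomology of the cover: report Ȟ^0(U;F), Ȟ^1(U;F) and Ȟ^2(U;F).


Ȟ^0(U;F) ≅ 0, Ȟ^1(U;F) ≅ Z/7, Ȟ^2(U;F) ≅ 0

intersection data:
  U12={b} U13={g} U14={c,h} U15={a,d} U23={e} U45={f}
C dims 5,6; δ0: rk_F7 5
Ȟ^0 = (5 − 5) − 0 = 0, so Ȟ^0 ≅ 0
Ȟ^1 = (6 − 0) − 5 = 1, so Ȟ^1 ≅ Z/7
Ȟ^2 = (0 − 0) − 0 = 0, so Ȟ^2 ≅ 0


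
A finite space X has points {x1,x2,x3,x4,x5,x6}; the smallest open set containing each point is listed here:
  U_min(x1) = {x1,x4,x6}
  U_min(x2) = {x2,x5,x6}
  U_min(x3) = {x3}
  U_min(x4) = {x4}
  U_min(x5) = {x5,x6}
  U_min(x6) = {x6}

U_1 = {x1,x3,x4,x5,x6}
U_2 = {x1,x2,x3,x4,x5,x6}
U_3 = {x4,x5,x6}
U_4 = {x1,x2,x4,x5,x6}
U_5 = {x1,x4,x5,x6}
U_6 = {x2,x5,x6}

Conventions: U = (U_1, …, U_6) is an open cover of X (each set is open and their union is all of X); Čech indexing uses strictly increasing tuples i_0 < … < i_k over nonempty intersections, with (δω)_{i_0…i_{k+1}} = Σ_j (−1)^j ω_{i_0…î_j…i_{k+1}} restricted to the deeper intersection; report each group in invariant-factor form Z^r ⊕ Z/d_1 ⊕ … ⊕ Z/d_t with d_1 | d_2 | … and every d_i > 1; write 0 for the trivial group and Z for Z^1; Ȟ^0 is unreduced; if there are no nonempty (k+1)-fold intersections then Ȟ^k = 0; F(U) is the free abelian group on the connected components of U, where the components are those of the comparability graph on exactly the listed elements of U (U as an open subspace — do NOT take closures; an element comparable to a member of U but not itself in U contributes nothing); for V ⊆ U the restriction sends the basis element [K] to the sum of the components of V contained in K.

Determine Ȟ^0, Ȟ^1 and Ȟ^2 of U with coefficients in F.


nonempty overlaps:
  U12={x1,x3,x4,x5,x6} U13={x4,x5,x6} U14={x1,x4,x5,x6} U15={x1,x4,x5,x6} U16={x5,x6} U23={x4,x5,x6} U24={x1,x2,x4,x5,x6} U25={x1,x4,x5,x6} U26={x2,x5,x6} U34={x4,x5,x6} U35={x4,x5,x6} U36={x5,x6} U45={x1,x4,x5,x6} U46={x2,x5,x6} U56={x5,x6}
  U123={x4,x5,x6} U124={x1,x4,x5,x6} U125={x1,x4,x5,x6} U126={x5,x6} U134={x4,x5,x6} U135={x4,x5,x6} U136={x5,x6} U145={x1,x4,x5,x6} U146={x5,x6} U156={x5,x6} U234={x4,x5,x6} U235={x4,x5,x6} U236={x5,x6} U245={x1,x4,x5,x6} U246={x2,x5,x6} U256={x5,x6} U345={x4,x5,x6} U346={x5,x6} U356={x5,x6} U456={x5,x6}
  U1234={x4,x5,x6} U1235={x4,x5,x6} U1236={x5,x6} U1245={x1,x4,x5,x6} U1246={x5,x6} U1256={x5,x6} U1345={x4,x5,x6} U1346={x5,x6} U1356={x5,x6} U1456={x5,x6} U2345={x4,x5,x6} U2346={x5,x6} U2356={x5,x6} U2456={x5,x6} U3456={x5,x6}
  U12345={x4,x5,x6} U12346={x5,x6} U12356={x5,x6} U12456={x5,x6} U13456={x5,x6} U23456={x5,x6}
  U123456={x5,x6}
components per intersection:
  U1: {x1,x4,x5,x6} {x3}
  U2: {x1,x2,x4,x5,x6} {x3}
  U3: {x4} {x5,x6}
  U4: {x1,x2,x4,x5,x6}
  U5: {x1,x4,x5,x6}
  U6: {x2,x5,x6}
  U12: {x1,x4,x5,x6} {x3}
  U13: {x4} {x5,x6}
  U14: {x1,x4,x5,x6}
  U15: {x1,x4,x5,x6}
  U16: {x5,x6}
  U23: {x4} {x5,x6}
  U24: {x1,x2,x4,x5,x6}
  U25: {x1,x4,x5,x6}
  U26: {x2,x5,x6}
  U34: {x4} {x5,x6}
  U35: {x4} {x5,x6}
  U36: {x5,x6}
  U45: {x1,x4,x5,x6}
  U46: {x2,x5,x6}
  U56: {x5,x6}
  U123: {x4} {x5,x6}
  U124: {x1,x4,x5,x6}
  U125: {x1,x4,x5,x6}
  U126: {x5,x6}
  U134: {x4} {x5,x6}
  U135: {x4} {x5,x6}
  U136: {x5,x6}
  U145: {x1,x4,x5,x6}
  U146: {x5,x6}
  U156: {x5,x6}
  U234: {x4} {x5,x6}
  U235: {x4} {x5,x6}
  U236: {x5,x6}
  U245: {x1,x4,x5,x6}
  U246: {x2,x5,x6}
  U256: {x5,x6}
  U345: {x4} {x5,x6}
  U346: {x5,x6}
  U356: {x5,x6}
  U456: {x5,x6}
  U1234: {x4} {x5,x6}
  U1235: {x4} {x5,x6}
  U1236: {x5,x6}
  U1245: {x1,x4,x5,x6}
  U1246: {x5,x6}
  U1256: {x5,x6}
  U1345: {x4} {x5,x6}
  U1346: {x5,x6}
  U1356: {x5,x6}
  U1456: {x5,x6}
  U2345: {x4} {x5,x6}
  U2346: {x5,x6}
  U2356: {x5,x6}
  U2456: {x5,x6}
  U3456: {x5,x6}
  U12345: {x4} {x5,x6}
  U12346: {x5,x6}
  U12356: {x5,x6}
  U12456: {x5,x6}
  U13456: {x5,x6}
  U23456: {x5,x6}
  U123456: {x5,x6}
C dims 9,20,26,19; δ0: rk 7, SNF 1^7; δ1: rk 13, SNF 1^13; δ2: rk 13, SNF 1^13
degree 0: 9−7−0 = 2 → Ȟ^0 ≅ Z^2
degree 1: 20−13−7 = 0 → Ȟ^1 ≅ 0
degree 2: 26−13−13 = 0 → Ȟ^2 ≅ 0

Ȟ^0(U;F) ≅ Z^2, Ȟ^1(U;F) ≅ 0 and Ȟ^2(U;F) ≅ 0


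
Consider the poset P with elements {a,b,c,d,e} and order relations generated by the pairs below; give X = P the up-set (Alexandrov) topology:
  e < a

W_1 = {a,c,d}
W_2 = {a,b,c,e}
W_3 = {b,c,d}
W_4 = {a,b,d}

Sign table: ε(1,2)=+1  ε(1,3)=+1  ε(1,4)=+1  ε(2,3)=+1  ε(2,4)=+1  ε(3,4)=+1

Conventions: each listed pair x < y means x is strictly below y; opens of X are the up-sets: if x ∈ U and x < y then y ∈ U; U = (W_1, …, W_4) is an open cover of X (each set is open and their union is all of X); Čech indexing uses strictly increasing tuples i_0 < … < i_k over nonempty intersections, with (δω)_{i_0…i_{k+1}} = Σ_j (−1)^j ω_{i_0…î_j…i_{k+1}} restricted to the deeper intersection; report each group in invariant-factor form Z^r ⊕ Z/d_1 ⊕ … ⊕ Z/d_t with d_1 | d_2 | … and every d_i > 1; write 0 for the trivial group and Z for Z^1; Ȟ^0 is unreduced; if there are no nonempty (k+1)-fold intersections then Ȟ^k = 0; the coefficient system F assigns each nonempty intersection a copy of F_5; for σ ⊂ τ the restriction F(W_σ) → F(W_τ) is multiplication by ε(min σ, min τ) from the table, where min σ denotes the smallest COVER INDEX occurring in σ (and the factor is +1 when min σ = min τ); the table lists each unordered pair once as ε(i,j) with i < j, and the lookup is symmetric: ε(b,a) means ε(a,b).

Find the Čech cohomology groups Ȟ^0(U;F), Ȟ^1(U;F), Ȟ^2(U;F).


Ȟ^0(U;F) ≅ Z/5, Ȟ^1(U;F) ≅ 0, Ȟ^2(U;F) ≅ Z/5

cover nerve:
  W12={a,c} W13={c,d} W14={a,d} W23={b,c} W24={a,b} W34={b,d}
  W123={c} W124={a} W134={d} W234={b}
C dims 4,6,4; δ0: rk_F5 3; δ1: rk_F5 3
Ȟ^0: (4−3)−0=1 ⇒ Z/5
Ȟ^1: (6−3)−3=0 ⇒ 0
Ȟ^2: (4−0)−3=1 ⇒ Z/5


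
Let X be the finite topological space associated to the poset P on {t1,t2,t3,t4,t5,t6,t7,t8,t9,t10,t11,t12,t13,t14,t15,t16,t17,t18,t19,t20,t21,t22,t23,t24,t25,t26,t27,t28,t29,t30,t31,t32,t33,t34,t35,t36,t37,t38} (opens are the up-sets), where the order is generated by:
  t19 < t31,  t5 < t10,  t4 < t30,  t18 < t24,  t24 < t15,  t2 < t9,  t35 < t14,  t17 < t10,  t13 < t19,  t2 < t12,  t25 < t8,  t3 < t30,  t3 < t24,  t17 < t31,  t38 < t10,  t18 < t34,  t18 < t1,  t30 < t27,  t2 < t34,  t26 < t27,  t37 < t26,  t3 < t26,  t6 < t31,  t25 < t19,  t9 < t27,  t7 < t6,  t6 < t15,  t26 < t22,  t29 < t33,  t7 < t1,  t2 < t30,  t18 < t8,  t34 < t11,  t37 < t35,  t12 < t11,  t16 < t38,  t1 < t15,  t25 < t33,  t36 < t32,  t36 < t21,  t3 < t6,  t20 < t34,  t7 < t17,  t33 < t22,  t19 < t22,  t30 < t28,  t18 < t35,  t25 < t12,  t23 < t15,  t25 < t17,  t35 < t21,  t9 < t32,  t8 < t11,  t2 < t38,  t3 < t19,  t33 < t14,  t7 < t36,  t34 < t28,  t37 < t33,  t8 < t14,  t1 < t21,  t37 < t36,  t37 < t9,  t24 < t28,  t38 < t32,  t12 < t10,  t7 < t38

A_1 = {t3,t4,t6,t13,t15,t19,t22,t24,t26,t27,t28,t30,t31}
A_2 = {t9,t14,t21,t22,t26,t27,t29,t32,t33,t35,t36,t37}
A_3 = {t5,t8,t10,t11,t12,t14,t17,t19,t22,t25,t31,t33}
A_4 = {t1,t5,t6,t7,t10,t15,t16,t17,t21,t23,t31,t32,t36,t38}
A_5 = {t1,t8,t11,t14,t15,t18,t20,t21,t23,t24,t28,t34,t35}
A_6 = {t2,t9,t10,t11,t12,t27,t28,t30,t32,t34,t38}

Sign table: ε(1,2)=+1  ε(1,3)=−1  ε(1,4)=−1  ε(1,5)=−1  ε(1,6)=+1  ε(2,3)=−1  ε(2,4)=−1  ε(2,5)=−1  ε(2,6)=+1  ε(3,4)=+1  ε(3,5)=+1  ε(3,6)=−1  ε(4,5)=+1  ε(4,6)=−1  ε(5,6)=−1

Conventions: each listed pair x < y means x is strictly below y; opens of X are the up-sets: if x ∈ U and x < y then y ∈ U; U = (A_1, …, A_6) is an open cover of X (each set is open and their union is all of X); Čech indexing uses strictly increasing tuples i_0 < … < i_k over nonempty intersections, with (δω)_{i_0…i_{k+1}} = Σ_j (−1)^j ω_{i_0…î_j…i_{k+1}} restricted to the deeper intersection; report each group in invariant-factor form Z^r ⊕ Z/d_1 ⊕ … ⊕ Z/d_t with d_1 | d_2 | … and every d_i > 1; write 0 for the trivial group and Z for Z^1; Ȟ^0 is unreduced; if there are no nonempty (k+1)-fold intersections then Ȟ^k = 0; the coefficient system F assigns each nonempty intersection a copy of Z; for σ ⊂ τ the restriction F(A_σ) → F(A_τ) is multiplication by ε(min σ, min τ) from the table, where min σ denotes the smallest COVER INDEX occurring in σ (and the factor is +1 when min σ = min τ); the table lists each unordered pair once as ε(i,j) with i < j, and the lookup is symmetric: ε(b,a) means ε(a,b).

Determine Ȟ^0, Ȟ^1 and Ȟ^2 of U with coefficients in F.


nerve of the cover:
  A12={t22,t26,t27} A13={t19,t22,t31} A14={t6,t15,t31} A15={t15,t24,t28} A16={t27,t28,t30} A23={t14,t22,t33} A24={t21,t32,t36} A25={t14,t21,t35} A26={t9,t27,t32} A34={t5,t10,t17,t31} A35={t8,t11,t14} A36={t10,t11,t12} A45={t1,t15,t21,t23} A46={t10,t32,t38} A56={t11,t28,t34}
  A123={t22} A126={t27} A134={t31} A145={t15} A156={t28} A235={t14} A245={t21} A246={t32} A346={t10} A356={t11}
C dims 6,15,10; δ0: rk 5, SNF 1^5; δ1: rk 10, SNF 1^9·2
Ȟ^0 = (6 − 5) − 0 = 1, so Ȟ^0 ≅ Z
Ȟ^1 = (15 − 10) − 5 = 0, so Ȟ^1 ≅ 0
Ȟ^2 = (10 − 0) − 10 = 0 plus torsion [2], so Ȟ^2 ≅ Z/2

Ȟ^0 = Z, Ȟ^1 = 0, Ȟ^2 = Z/2


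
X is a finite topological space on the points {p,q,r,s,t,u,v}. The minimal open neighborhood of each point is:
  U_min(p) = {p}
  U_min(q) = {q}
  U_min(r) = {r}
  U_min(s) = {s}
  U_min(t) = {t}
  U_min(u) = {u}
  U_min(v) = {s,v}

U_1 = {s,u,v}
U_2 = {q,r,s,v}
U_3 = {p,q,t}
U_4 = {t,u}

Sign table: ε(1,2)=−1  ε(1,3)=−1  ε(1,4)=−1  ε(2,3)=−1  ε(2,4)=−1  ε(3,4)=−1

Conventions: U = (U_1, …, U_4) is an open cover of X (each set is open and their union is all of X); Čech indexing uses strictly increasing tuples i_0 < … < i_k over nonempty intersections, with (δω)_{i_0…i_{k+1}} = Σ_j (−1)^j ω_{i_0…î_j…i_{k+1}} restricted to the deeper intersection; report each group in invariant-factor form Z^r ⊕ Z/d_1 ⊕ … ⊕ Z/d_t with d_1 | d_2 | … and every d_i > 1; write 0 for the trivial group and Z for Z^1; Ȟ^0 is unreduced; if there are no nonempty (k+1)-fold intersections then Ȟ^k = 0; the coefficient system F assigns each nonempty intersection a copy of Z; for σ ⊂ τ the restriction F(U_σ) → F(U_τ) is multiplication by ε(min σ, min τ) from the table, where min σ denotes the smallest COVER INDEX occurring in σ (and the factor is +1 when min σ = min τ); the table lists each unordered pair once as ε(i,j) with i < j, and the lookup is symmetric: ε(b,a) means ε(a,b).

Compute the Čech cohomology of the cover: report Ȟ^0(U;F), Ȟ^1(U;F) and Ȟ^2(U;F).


Ȟ^0 = Z, Ȟ^1 = Z, Ȟ^2 = 0

nonempty intersections:
  U12={s,v} U14={u} U23={q} U34={t}
C dims 4,4; δ0: rk 3, SNF 1^3
Ȟ^0: (4−3)−0=1 ⇒ Z
Ȟ^1: (4−0)−3=1 ⇒ Z
Ȟ^2: (0−0)−0=0 ⇒ 0


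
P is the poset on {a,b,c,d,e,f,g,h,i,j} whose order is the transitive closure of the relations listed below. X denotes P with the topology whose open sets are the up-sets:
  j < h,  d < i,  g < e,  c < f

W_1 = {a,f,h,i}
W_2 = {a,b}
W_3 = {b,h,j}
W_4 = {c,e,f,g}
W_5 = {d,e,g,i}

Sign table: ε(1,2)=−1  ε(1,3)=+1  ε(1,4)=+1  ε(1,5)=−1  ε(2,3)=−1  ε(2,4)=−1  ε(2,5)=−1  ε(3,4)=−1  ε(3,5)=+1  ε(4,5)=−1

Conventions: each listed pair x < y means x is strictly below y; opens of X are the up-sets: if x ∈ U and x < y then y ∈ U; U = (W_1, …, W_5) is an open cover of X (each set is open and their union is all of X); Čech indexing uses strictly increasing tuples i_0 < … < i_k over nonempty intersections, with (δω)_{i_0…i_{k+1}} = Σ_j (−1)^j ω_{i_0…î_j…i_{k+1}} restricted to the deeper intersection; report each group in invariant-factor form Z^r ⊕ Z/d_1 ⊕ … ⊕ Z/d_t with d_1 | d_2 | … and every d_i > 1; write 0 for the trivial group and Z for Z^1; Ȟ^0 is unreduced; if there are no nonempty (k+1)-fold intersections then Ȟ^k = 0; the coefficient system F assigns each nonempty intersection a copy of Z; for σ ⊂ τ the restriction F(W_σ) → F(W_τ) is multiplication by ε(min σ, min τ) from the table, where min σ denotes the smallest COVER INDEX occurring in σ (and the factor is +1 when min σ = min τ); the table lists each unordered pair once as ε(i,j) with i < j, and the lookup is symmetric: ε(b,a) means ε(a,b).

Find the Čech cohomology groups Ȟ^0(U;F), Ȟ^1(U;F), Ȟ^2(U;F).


Ȟ^0 ≅ Z; Ȟ^1 ≅ Z^2; Ȟ^2 ≅ 0

nonempty intersections:
  W12={a} W13={h} W14={f} W15={i} W23={b} W45={e,g}
C dims 5,6; δ0: rk 4, SNF 1^4
Ȟ^0: (5−4)−0=1 ⇒ Z
Ȟ^1: (6−0)−4=2 ⇒ Z^2
Ȟ^2: (0−0)−0=0 ⇒ 0


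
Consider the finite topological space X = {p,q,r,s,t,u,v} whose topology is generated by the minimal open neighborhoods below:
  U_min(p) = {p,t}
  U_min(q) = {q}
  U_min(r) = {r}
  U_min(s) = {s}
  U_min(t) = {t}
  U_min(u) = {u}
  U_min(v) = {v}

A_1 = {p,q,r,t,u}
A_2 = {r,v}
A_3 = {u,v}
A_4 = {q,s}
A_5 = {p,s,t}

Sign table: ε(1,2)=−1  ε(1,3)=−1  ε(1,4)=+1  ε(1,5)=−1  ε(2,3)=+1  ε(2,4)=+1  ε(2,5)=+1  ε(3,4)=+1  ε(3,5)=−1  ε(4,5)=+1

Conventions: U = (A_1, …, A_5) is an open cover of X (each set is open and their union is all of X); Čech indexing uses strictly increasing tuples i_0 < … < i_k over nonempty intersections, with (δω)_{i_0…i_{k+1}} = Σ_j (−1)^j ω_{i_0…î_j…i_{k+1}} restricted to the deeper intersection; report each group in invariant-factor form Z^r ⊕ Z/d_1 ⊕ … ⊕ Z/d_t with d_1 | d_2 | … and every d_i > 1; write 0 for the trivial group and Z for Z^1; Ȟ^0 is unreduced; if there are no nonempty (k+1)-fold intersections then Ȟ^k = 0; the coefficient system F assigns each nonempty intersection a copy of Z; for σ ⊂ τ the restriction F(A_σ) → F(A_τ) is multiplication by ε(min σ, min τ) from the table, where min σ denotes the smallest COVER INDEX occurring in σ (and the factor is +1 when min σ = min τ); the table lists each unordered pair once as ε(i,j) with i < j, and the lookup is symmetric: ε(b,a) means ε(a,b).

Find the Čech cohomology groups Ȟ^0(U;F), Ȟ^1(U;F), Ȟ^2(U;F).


intersection data:
  A12={r} A13={u} A14={q} A15={p,t} A23={v} A45={s}
C dims 5,6; δ0: rk 5, SNF 1^4·2
Ȟ^0 = (5 − 5) − 0 = 0, so Ȟ^0 ≅ 0
Ȟ^1 = (6 − 0) − 5 = 1 plus torsion [2], so Ȟ^1 ≅ Z ⊕ Z/2
Ȟ^2 = (0 − 0) − 0 = 0, so Ȟ^2 ≅ 0

Ȟ^0(U;F) ≅ 0, Ȟ^1(U;F) ≅ Z ⊕ Z/2, Ȟ^2(U;F) ≅ 0


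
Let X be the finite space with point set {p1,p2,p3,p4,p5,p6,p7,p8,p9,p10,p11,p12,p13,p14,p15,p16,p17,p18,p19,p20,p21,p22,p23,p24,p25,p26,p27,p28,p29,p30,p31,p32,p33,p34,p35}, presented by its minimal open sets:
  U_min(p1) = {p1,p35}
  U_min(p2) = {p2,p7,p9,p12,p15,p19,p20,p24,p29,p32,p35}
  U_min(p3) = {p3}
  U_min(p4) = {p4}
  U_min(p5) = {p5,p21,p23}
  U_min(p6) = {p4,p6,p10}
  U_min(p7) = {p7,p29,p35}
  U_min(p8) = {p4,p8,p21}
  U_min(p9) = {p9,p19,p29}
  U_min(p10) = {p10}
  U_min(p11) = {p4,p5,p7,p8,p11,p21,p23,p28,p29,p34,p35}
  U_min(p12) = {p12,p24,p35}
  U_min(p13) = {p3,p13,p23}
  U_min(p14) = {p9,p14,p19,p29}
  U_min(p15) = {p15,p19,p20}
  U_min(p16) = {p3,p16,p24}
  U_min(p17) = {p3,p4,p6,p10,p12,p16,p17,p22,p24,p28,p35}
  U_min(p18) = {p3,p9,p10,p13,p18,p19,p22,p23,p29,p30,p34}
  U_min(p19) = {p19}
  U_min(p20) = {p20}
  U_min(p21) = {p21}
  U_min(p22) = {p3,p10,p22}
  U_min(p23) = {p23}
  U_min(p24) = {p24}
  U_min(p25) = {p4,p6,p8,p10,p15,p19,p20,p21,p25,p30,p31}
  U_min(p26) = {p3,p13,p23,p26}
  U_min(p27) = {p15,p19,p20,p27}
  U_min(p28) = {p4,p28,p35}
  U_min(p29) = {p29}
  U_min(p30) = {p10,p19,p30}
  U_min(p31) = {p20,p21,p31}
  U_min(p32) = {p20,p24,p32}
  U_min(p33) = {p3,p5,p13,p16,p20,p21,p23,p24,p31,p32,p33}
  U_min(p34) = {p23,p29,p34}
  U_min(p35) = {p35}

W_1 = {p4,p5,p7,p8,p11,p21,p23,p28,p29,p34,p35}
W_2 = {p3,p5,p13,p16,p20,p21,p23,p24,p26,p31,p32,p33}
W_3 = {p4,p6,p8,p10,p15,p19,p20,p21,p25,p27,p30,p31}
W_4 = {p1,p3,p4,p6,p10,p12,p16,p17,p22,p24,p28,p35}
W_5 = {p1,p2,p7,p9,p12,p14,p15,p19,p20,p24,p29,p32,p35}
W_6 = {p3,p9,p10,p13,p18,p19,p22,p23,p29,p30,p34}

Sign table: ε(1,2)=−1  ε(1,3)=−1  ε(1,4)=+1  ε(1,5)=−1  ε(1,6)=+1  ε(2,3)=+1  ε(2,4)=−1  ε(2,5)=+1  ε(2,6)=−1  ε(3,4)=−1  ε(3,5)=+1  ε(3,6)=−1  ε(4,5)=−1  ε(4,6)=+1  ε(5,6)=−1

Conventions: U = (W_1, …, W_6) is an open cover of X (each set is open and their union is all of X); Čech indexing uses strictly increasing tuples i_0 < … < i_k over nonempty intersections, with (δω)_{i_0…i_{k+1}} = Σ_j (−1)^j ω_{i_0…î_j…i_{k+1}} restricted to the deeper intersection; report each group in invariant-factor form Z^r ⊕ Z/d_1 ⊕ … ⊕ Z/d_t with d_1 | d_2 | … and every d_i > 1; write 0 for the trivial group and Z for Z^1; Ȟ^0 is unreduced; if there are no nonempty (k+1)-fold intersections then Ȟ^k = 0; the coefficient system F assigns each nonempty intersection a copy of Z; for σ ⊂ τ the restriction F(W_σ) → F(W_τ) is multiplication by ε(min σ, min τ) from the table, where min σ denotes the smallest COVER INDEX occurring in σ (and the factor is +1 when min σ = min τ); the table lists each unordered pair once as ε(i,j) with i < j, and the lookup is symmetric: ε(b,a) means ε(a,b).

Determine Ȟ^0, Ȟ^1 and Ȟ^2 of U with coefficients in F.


cover nerve:
  W12={p5,p21,p23} W13={p4,p8,p21} W14={p4,p28,p35} W15={p7,p29,p35} W16={p23,p29,p34} W23={p20,p21,p31} W24={p3,p16,p24} W25={p20,p24,p32} W26={p3,p13,p23} W34={p4,p6,p10} W35={p15,p19,p20} W36={p10,p19,p30} W45={p1,p12,p24,p35} W46={p3,p10,p22} W56={p9,p19,p29}
  W123={p21} W126={p23} W134={p4} W145={p35} W156={p29} W235={p20} W245={p24} W246={p3} W346={p10} W356={p19}
C dims 6,15,10; δ0: rk 5, SNF 1^5; δ1: rk 10, SNF 1^9·2
Ȟ^0: (6−5)−0=1 ⇒ Z
Ȟ^1: (15−10)−5=0 ⇒ 0
Ȟ^2: (10−0)−10=0 plus torsion [2] ⇒ Z/2

Ȟ^0 = Z,  Ȟ^1 = 0,  Ȟ^2 = Z/2


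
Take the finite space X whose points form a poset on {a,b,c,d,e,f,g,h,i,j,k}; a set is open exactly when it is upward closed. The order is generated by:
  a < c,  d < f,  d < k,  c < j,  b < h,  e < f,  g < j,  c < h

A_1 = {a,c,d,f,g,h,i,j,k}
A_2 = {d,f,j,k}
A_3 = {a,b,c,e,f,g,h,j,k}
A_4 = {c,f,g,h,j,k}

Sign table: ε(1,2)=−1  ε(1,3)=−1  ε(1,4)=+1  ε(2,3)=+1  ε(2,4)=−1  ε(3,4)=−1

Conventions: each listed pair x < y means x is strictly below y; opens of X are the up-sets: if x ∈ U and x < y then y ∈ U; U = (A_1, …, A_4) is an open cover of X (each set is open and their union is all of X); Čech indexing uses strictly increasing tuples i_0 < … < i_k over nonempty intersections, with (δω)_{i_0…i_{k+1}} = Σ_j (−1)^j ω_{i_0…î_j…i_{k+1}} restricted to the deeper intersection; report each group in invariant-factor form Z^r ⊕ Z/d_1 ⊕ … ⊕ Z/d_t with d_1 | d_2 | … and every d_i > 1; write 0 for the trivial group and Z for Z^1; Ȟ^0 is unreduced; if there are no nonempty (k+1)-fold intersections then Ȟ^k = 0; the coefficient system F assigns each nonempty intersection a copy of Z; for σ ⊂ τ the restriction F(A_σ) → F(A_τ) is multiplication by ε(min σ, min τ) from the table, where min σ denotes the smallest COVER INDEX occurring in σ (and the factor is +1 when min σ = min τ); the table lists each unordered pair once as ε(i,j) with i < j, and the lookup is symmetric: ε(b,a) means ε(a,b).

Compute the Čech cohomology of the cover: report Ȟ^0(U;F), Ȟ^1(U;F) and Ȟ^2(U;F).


nonempty intersections:
  A12={d,f,j,k} A13={a,c,f,g,h,j,k} A14={c,f,g,h,j,k} A23={f,j,k} A24={f,j,k} A34={c,f,g,h,j,k}
  A123={f,j,k} A124={f,j,k} A134={c,f,g,h,j,k} A234={f,j,k}
  A1234={f,j,k}
C dims 4,6,4,1; δ0: rk 3, SNF 1^3; δ1: rk 3, SNF 1^3; δ2: rk 1, SNF 1^1
Ȟ^0: (4−3)−0=1 ⇒ Z
Ȟ^1: (6−3)−3=0 ⇒ 0
Ȟ^2: (4−1)−3=0 ⇒ 0

Ȟ^0 ≅ Z; Ȟ^1 ≅ 0; Ȟ^2 ≅ 0


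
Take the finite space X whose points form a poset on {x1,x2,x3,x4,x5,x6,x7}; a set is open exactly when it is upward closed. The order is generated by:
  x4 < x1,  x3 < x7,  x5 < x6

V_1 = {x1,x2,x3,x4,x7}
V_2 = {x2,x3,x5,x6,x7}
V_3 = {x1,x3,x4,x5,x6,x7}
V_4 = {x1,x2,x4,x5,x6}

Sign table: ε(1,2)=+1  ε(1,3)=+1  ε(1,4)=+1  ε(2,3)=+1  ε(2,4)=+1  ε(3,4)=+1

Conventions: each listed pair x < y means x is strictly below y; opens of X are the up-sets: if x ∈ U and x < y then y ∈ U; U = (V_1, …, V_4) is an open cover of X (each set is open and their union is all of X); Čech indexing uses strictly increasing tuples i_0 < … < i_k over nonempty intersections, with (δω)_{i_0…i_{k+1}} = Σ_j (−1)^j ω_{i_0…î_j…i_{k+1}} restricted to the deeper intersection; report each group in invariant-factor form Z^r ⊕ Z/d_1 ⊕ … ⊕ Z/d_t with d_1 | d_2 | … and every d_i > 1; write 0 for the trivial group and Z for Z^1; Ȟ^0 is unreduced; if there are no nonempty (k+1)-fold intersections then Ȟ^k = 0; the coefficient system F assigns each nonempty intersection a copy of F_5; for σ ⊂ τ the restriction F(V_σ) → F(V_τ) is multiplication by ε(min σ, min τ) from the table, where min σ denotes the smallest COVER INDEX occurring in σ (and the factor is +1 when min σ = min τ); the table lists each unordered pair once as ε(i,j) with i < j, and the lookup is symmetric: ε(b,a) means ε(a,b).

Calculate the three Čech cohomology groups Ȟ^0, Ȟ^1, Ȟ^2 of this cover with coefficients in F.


nonempty overlaps:
  V12={x2,x3,x7} V13={x1,x3,x4,x7} V14={x1,x2,x4} V23={x3,x5,x6,x7} V24={x2,x5,x6} V34={x1,x4,x5,x6}
  V123={x3,x7} V124={x2} V134={x1,x4} V234={x5,x6}
C dims 4,6,4; δ0: rk_F5 3; δ1: rk_F5 3
degree 0: 4−3−0 = 1 → Ȟ^0 ≅ Z/5
degree 1: 6−3−3 = 0 → Ȟ^1 ≅ 0
degree 2: 4−0−3 = 1 → Ȟ^2 ≅ Z/5

Ȟ^0(U;F) ≅ Z/5, Ȟ^1(U;F) ≅ 0 and Ȟ^2(U;F) ≅ Z/5


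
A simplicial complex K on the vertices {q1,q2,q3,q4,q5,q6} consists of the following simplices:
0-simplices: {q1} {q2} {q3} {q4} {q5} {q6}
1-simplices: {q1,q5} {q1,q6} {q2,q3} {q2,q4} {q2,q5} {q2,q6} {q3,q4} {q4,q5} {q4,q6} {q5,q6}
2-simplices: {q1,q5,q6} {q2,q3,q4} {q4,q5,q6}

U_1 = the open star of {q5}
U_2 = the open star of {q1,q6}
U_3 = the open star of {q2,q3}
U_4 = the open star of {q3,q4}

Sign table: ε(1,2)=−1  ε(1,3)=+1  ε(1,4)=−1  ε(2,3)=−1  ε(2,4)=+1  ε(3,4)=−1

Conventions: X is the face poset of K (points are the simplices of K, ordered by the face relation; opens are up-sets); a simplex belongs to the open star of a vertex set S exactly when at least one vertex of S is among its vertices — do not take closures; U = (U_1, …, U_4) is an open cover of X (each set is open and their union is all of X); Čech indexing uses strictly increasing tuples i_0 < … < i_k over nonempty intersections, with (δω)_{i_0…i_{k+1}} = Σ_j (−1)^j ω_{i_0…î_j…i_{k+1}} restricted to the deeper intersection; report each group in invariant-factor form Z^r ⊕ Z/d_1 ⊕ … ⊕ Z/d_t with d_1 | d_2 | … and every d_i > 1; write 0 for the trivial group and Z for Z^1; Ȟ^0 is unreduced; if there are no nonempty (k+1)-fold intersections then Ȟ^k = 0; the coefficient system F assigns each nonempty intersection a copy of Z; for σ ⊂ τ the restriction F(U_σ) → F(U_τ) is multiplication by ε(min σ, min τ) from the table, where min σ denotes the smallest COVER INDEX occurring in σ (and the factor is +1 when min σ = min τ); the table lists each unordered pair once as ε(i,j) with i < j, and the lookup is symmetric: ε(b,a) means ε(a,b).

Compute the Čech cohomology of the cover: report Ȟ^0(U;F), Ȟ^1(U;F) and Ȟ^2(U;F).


Ȟ^0 = Z; Ȟ^1 = Z^2; Ȟ^2 = 0

cover nerve:
  U1={{q5},{q1,q5},{q2,q5},{q4,q5},{q5,q6},{q1,q5,q6},{q4,q5,q6}} U2={{q1},{q6},{q1,q5},{q1,q6},{q2,q6},{q4,q6},{q5,q6},{q1,q5,q6},{q4,q5,q6}} U3={{q2},{q3},{q2,q3},{q2,q4},{q2,q5},{q2,q6},{q3,q4},{q2,q3,q4}} U4={{q3},{q4},{q2,q3},{q2,q4},{q3,q4},{q4,q5},{q4,q6},{q2,q3,q4},{q4,q5,q6}}
  U12={{q1,q5},{q5,q6},{q1,q5,q6},{q4,q5,q6}} U13={{q2,q5}} U14={{q4,q5},{q4,q5,q6}} U23={{q2,q6}} U24={{q4,q6},{q4,q5,q6}} U34={{q3},{q2,q3},{q2,q4},{q3,q4},{q2,q3,q4}}
  U124={{q4,q5,q6}}
C dims 4,6,1; δ0: rk 3, SNF 1^3; δ1: rk 1, SNF 1^1
Ȟ^0: (4−3)−0=1 ⇒ Z
Ȟ^1: (6−1)−3=2 ⇒ Z^2
Ȟ^2: (1−0)−1=0 ⇒ 0


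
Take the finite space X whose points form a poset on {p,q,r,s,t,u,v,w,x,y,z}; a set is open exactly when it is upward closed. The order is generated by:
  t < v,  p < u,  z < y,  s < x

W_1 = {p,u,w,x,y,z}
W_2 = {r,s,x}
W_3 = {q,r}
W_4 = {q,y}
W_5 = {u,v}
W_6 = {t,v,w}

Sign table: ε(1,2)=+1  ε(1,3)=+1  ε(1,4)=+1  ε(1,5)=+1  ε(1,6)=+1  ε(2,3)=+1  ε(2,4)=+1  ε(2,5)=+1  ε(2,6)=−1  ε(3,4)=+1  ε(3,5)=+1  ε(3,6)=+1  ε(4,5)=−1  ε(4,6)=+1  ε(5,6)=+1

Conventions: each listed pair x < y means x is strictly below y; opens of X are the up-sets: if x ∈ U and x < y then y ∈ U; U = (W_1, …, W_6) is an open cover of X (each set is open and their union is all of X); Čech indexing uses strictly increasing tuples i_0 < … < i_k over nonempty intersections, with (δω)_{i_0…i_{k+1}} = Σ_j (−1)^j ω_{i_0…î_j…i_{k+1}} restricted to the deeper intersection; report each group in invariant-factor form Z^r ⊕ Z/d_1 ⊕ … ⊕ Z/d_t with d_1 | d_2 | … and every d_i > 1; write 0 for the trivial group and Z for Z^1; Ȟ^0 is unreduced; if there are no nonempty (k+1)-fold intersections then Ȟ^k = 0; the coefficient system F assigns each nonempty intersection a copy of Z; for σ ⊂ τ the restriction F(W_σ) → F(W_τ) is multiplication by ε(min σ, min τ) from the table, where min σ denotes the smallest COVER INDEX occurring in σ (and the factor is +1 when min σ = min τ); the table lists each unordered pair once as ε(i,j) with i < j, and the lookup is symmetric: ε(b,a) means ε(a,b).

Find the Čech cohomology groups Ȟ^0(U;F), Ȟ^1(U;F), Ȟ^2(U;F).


Ȟ^0(U;F) ≅ Z; Ȟ^1(U;F) ≅ Z^2; Ȟ^2(U;F) ≅ 0

nonempty intersections:
  W12={x} W14={y} W15={u} W16={w} W23={r} W34={q} W56={v}
C dims 6,7; δ0: rk 5, SNF 1^5
Ȟ^0: (6−5)−0=1 ⇒ Z
Ȟ^1: (7−0)−5=2 ⇒ Z^2
Ȟ^2: (0−0)−0=0 ⇒ 0


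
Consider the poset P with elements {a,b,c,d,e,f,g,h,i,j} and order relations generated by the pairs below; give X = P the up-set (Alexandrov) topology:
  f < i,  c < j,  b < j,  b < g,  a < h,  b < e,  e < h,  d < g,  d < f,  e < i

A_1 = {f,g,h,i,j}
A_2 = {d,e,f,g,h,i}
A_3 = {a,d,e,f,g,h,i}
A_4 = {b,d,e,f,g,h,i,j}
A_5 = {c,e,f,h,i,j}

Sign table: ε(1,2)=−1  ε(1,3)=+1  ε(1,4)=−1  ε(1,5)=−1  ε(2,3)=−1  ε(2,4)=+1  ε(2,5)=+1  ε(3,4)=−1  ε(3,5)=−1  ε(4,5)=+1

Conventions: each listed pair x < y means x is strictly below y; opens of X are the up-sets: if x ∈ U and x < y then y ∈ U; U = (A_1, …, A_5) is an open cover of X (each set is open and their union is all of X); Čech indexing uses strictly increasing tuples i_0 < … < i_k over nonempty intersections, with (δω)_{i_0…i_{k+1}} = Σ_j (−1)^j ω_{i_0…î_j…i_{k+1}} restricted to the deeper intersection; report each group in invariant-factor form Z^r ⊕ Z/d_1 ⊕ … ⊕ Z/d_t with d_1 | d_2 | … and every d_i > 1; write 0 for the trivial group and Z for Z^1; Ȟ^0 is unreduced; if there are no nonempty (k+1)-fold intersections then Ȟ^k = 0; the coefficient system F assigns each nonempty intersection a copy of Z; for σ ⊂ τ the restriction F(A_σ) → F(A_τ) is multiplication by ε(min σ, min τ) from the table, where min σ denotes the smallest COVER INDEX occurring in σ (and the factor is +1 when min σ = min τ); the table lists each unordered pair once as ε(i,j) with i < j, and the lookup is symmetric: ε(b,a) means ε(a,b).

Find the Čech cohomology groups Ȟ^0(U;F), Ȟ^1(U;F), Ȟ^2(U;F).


Ȟ^0 ≅ Z; Ȟ^1 ≅ 0; Ȟ^2 ≅ 0

nonempty overlaps:
  A12={f,g,h,i} A13={f,g,h,i} A14={f,g,h,i,j} A15={f,h,i,j} A23={d,e,f,g,h,i} A24={d,e,f,g,h,i} A25={e,f,h,i} A34={d,e,f,g,h,i} A35={e,f,h,i} A45={e,f,h,i,j}
  A123={f,g,h,i} A124={f,g,h,i} A125={f,h,i} A134={f,g,h,i} A135={f,h,i} A145={f,h,i,j} A234={d,e,f,g,h,i} A235={e,f,h,i} A245={e,f,h,i} A345={e,f,h,i}
  A1234={f,g,h,i} A1235={f,h,i} A1245={f,h,i} A1345={f,h,i} A2345={e,f,h,i}
  A12345={f,h,i}
C dims 5,10,10,5; δ0: rk 4, SNF 1^4; δ1: rk 6, SNF 1^6; δ2: rk 4, SNF 1^4
degree 0: 5−4−0 = 1 → Ȟ^0 ≅ Z
degree 1: 10−6−4 = 0 → Ȟ^1 ≅ 0
degree 2: 10−4−6 = 0 → Ȟ^2 ≅ 0


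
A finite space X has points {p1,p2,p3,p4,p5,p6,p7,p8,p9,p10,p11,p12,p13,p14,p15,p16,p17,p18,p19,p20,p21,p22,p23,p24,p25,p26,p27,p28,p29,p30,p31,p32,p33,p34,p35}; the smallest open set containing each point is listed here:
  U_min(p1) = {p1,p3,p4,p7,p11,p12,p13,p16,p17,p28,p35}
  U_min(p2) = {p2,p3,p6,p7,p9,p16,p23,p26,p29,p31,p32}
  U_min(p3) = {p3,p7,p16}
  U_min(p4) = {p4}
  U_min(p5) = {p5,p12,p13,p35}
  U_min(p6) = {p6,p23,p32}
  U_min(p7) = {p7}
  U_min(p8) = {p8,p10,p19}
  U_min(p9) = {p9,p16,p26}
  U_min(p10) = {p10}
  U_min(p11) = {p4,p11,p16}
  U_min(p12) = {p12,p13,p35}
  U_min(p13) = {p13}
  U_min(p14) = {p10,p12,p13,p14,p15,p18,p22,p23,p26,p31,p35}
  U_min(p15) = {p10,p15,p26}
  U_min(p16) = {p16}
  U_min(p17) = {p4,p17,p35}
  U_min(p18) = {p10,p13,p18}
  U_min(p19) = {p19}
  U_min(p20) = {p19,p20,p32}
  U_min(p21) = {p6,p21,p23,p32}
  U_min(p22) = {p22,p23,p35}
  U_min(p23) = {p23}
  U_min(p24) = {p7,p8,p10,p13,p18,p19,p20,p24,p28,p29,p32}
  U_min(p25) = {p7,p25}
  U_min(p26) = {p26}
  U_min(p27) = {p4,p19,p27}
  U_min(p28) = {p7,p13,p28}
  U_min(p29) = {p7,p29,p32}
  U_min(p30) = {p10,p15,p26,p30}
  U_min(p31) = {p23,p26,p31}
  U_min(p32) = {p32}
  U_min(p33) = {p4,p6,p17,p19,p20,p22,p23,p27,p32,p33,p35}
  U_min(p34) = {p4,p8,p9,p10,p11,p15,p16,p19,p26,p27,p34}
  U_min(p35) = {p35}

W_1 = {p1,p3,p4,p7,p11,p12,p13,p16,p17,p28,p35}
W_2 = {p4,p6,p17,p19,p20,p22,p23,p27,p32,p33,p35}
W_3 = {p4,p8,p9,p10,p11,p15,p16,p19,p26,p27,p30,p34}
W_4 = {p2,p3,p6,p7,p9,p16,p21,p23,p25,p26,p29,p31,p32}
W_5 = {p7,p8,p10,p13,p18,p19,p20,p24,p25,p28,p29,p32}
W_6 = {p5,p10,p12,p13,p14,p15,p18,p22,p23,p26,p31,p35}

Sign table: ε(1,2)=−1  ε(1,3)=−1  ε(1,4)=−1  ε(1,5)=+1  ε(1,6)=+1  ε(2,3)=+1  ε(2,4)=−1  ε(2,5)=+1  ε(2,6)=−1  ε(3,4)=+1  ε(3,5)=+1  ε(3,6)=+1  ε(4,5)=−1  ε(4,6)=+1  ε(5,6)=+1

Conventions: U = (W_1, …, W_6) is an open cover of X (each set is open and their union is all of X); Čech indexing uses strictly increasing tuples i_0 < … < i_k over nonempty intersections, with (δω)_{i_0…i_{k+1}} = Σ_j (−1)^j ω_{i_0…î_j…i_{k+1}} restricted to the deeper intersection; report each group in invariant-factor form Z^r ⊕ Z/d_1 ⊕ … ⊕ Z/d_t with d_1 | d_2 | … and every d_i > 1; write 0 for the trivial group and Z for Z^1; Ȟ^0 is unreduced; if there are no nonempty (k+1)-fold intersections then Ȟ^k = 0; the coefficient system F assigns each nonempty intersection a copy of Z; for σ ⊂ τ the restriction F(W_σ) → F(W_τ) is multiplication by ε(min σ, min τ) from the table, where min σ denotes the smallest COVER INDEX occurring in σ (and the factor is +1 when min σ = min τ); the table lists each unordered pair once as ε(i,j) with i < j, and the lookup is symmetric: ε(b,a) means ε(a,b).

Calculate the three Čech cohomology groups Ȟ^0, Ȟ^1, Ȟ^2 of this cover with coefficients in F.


intersection data:
  W12={p4,p17,p35} W13={p4,p11,p16} W14={p3,p7,p16} W15={p7,p13,p28} W16={p12,p13,p35} W23={p4,p19,p27} W24={p6,p23,p32} W25={p19,p20,p32} W26={p22,p23,p35} W34={p9,p16,p26} W35={p8,p10,p19} W36={p10,p15,p26} W45={p7,p25,p29,p32} W46={p23,p26,p31} W56={p10,p13,p18}
  W123={p4} W126={p35} W134={p16} W145={p7} W156={p13} W235={p19} W245={p32} W246={p23} W346={p26} W356={p10}
C dims 6,15,10; δ0: rk 6, SNF 1^5·2; δ1: rk 9, SNF 1^9
Ȟ^0 = (6 − 6) − 0 = 0, so Ȟ^0 ≅ 0
Ȟ^1 = (15 − 9) − 6 = 0 plus torsion [2], so Ȟ^1 ≅ Z/2
Ȟ^2 = (10 − 0) − 9 = 1, so Ȟ^2 ≅ Z

Ȟ^0(U;F) ≅ 0; Ȟ^1(U;F) ≅ Z/2; Ȟ^2(U;F) ≅ Z


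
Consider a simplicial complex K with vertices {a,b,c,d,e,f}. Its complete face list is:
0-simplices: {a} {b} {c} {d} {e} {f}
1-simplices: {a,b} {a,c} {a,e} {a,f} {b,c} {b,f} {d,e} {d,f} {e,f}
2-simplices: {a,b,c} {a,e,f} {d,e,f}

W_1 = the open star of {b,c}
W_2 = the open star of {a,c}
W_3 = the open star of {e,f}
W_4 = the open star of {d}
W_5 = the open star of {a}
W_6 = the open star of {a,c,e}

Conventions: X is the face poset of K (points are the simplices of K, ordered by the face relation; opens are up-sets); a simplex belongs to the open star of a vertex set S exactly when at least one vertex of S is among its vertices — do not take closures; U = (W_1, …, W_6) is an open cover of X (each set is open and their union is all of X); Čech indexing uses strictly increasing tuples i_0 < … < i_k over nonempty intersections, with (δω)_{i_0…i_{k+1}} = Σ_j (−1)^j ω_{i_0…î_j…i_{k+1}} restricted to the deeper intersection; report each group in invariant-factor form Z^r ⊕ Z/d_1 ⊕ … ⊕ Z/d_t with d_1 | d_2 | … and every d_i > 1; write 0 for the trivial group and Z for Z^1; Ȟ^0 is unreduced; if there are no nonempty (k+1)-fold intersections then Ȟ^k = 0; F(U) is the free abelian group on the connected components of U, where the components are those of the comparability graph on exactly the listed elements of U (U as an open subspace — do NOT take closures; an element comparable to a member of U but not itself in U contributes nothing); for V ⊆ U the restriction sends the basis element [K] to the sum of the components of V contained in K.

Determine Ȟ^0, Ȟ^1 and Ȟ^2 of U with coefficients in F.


Ȟ^0 = Z, Ȟ^1 = Z, Ȟ^2 = 0

nonempty overlaps:
  W1={{b},{c},{a,b},{a,c},{b,c},{b,f},{a,b,c}} W2={{a},{c},{a,b},{a,c},{a,e},{a,f},{b,c},{a,b,c},{a,e,f}} W3={{e},{f},{a,e},{a,f},{b,f},{d,e},{d,f},{e,f},{a,e,f},{d,e,f}} W4={{d},{d,e},{d,f},{d,e,f}} W5={{a},{a,b},{a,c},{a,e},{a,f},{a,b,c},{a,e,f}} W6={{a},{c},{e},{a,b},{a,c},{a,e},{a,f},{b,c},{d,e},{e,f},{a,b,c},{a,e,f},{d,e,f}}
  W12={{c},{a,b},{a,c},{b,c},{a,b,c}} W13={{b,f}} W15={{a,b},{a,c},{a,b,c}} W16={{c},{a,b},{a,c},{b,c},{a,b,c}} W23={{a,e},{a,f},{a,e,f}} W25={{a},{a,b},{a,c},{a,e},{a,f},{a,b,c},{a,e,f}} W26={{a},{c},{a,b},{a,c},{a,e},{a,f},{b,c},{a,b,c},{a,e,f}} W34={{d,e},{d,f},{d,e,f}} W35={{a,e},{a,f},{a,e,f}} W36={{e},{a,e},{a,f},{d,e},{e,f},{a,e,f},{d,e,f}} W46={{d,e},{d,e,f}} W56={{a},{a,b},{a,c},{a,e},{a,f},{a,b,c},{a,e,f}}
  W125={{a,b},{a,c},{a,b,c}} W126={{c},{a,b},{a,c},{b,c},{a,b,c}} W156={{a,b},{a,c},{a,b,c}} W235={{a,e},{a,f},{a,e,f}} W236={{a,e},{a,f},{a,e,f}} W256={{a},{a,b},{a,c},{a,e},{a,f},{a,b,c},{a,e,f}} W346={{d,e},{d,e,f}} W356={{a,e},{a,f},{a,e,f}}
  W1256={{a,b},{a,c},{a,b,c}} W2356={{a,e},{a,f},{a,e,f}}
components per intersection:
  W1: {{b},{c},{a,b},{a,c},{b,c},{b,f},{a,b,c}}
  W2: {{a},{c},{a,b},{a,c},{a,e},{a,f},{b,c},{a,b,c},{a,e,f}}
  W3: {{e},{f},{a,e},{a,f},{b,f},{d,e},{d,f},{e,f},{a,e,f},{d,e,f}}
  W4: {{d},{d,e},{d,f},{d,e,f}}
  W5: {{a},{a,b},{a,c},{a,e},{a,f},{a,b,c},{a,e,f}}
  W6: {{a},{c},{e},{a,b},{a,c},{a,e},{a,f},{b,c},{d,e},{e,f},{a,b,c},{a,e,f},{d,e,f}}
  W12: {{c},{a,b},{a,c},{b,c},{a,b,c}}
  W13: {{b,f}}
  W15: {{a,b},{a,c},{a,b,c}}
  W16: {{c},{a,b},{a,c},{b,c},{a,b,c}}
  W23: {{a,e},{a,f},{a,e,f}}
  W25: {{a},{a,b},{a,c},{a,e},{a,f},{a,b,c},{a,e,f}}
  W26: {{a},{c},{a,b},{a,c},{a,e},{a,f},{b,c},{a,b,c},{a,e,f}}
  W34: {{d,e},{d,f},{d,e,f}}
  W35: {{a,e},{a,f},{a,e,f}}
  W36: {{e},{a,e},{a,f},{d,e},{e,f},{a,e,f},{d,e,f}}
  W46: {{d,e},{d,e,f}}
  W56: {{a},{a,b},{a,c},{a,e},{a,f},{a,b,c},{a,e,f}}
  W125: {{a,b},{a,c},{a,b,c}}
  W126: {{c},{a,b},{a,c},{b,c},{a,b,c}}
  W156: {{a,b},{a,c},{a,b,c}}
  W235: {{a,e},{a,f},{a,e,f}}
  W236: {{a,e},{a,f},{a,e,f}}
  W256: {{a},{a,b},{a,c},{a,e},{a,f},{a,b,c},{a,e,f}}
  W346: {{d,e},{d,e,f}}
  W356: {{a,e},{a,f},{a,e,f}}
  W1256: {{a,b},{a,c},{a,b,c}}
  W2356: {{a,e},{a,f},{a,e,f}}
C dims 6,12,8,2; δ0: rk 5, SNF 1^5; δ1: rk 6, SNF 1^6; δ2: rk 2, SNF 1^2
degree 0: 6−5−0 = 1 → Ȟ^0 ≅ Z
degree 1: 12−6−5 = 1 → Ȟ^1 ≅ Z
degree 2: 8−2−6 = 0 → Ȟ^2 ≅ 0


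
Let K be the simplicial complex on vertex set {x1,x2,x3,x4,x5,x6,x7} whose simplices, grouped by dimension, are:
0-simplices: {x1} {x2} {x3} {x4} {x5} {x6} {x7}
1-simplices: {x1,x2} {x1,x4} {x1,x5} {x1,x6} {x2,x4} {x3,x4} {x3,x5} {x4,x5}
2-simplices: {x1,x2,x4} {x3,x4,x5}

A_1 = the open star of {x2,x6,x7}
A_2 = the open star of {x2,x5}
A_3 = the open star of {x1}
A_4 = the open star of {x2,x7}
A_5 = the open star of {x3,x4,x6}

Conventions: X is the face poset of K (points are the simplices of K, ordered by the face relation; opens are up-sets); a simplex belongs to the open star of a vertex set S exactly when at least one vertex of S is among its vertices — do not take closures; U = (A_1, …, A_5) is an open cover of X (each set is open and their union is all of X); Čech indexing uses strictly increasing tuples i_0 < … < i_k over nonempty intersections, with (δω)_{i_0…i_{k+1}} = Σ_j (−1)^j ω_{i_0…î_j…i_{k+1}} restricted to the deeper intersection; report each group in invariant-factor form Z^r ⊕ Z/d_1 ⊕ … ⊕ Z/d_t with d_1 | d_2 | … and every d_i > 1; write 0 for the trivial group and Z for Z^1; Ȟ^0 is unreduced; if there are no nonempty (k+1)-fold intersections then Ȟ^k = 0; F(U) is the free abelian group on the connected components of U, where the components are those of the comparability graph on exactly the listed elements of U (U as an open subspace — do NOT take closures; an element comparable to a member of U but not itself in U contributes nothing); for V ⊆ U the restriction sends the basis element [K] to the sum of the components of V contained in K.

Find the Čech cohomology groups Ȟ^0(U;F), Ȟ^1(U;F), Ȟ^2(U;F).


intersection data:
  A1={{x2},{x6},{x7},{x1,x2},{x1,x6},{x2,x4},{x1,x2,x4}} A2={{x2},{x5},{x1,x2},{x1,x5},{x2,x4},{x3,x5},{x4,x5},{x1,x2,x4},{x3,x4,x5}} A3={{x1},{x1,x2},{x1,x4},{x1,x5},{x1,x6},{x1,x2,x4}} A4={{x2},{x7},{x1,x2},{x2,x4},{x1,x2,x4}} A5={{x3},{x4},{x6},{x1,x4},{x1,x6},{x2,x4},{x3,x4},{x3,x5},{x4,x5},{x1,x2,x4},{x3,x4,x5}}
  A12={{x2},{x1,x2},{x2,x4},{x1,x2,x4}} A13={{x1,x2},{x1,x6},{x1,x2,x4}} A14={{x2},{x7},{x1,x2},{x2,x4},{x1,x2,x4}} A15={{x6},{x1,x6},{x2,x4},{x1,x2,x4}} A23={{x1,x2},{x1,x5},{x1,x2,x4}} A24={{x2},{x1,x2},{x2,x4},{x1,x2,x4}} A25={{x2,x4},{x3,x5},{x4,x5},{x1,x2,x4},{x3,x4,x5}} A34={{x1,x2},{x1,x2,x4}} A35={{x1,x4},{x1,x6},{x1,x2,x4}} A45={{x2,x4},{x1,x2,x4}}
  A123={{x1,x2},{x1,x2,x4}} A124={{x2},{x1,x2},{x2,x4},{x1,x2,x4}} A125={{x2,x4},{x1,x2,x4}} A134={{x1,x2},{x1,x2,x4}} A135={{x1,x6},{x1,x2,x4}} A145={{x2,x4},{x1,x2,x4}} A234={{x1,x2},{x1,x2,x4}} A235={{x1,x2,x4}} A245={{x2,x4},{x1,x2,x4}} A345={{x1,x2,x4}}
  A1234={{x1,x2},{x1,x2,x4}} A1235={{x1,x2,x4}} A1245={{x2,x4},{x1,x2,x4}} A1345={{x1,x2,x4}} A2345={{x1,x2,x4}}
  A12345={{x1,x2,x4}}
components per intersection:
  A1: {{x2},{x1,x2},{x2,x4},{x1,x2,x4}} {{x6},{x1,x6}} {{x7}}
  A2: {{x2},{x1,x2},{x2,x4},{x1,x2,x4}} {{x5},{x1,x5},{x3,x5},{x4,x5},{x3,x4,x5}}
  A3: {{x1},{x1,x2},{x1,x4},{x1,x5},{x1,x6},{x1,x2,x4}}
  A4: {{x2},{x1,x2},{x2,x4},{x1,x2,x4}} {{x7}}
  A5: {{x3},{x4},{x1,x4},{x2,x4},{x3,x4},{x3,x5},{x4,x5},{x1,x2,x4},{x3,x4,x5}} {{x6},{x1,x6}}
  A12: {{x2},{x1,x2},{x2,x4},{x1,x2,x4}}
  A13: {{x1,x2},{x1,x2,x4}} {{x1,x6}}
  A14: {{x2},{x1,x2},{x2,x4},{x1,x2,x4}} {{x7}}
  A15: {{x6},{x1,x6}} {{x2,x4},{x1,x2,x4}}
  A23: {{x1,x2},{x1,x2,x4}} {{x1,x5}}
  A24: {{x2},{x1,x2},{x2,x4},{x1,x2,x4}}
  A25: {{x2,x4},{x1,x2,x4}} {{x3,x5},{x4,x5},{x3,x4,x5}}
  A34: {{x1,x2},{x1,x2,x4}}
  A35: {{x1,x4},{x1,x2,x4}} {{x1,x6}}
  A45: {{x2,x4},{x1,x2,x4}}
  A123: {{x1,x2},{x1,x2,x4}}
  A124: {{x2},{x1,x2},{x2,x4},{x1,x2,x4}}
  A125: {{x2,x4},{x1,x2,x4}}
  A134: {{x1,x2},{x1,x2,x4}}
  A135: {{x1,x6}} {{x1,x2,x4}}
  A145: {{x2,x4},{x1,x2,x4}}
  A234: {{x1,x2},{x1,x2,x4}}
  A235: {{x1,x2,x4}}
  A245: {{x2,x4},{x1,x2,x4}}
  A345: {{x1,x2,x4}}
  A1234: {{x1,x2},{x1,x2,x4}}
  A1235: {{x1,x2,x4}}
  A1245: {{x2,x4},{x1,x2,x4}}
  A1345: {{x1,x2,x4}}
  A2345: {{x1,x2,x4}}
  A12345: {{x1,x2,x4}}
C dims 10,16,11,5; δ0: rk 8, SNF 1^8; δ1: rk 7, SNF 1^7; δ2: rk 4, SNF 1^4
Ȟ^0 = (10 − 8) − 0 = 2, so Ȟ^0 ≅ Z^2
Ȟ^1 = (16 − 7) − 8 = 1, so Ȟ^1 ≅ Z
Ȟ^2 = (11 − 4) − 7 = 0, so Ȟ^2 ≅ 0

Ȟ^0 = Z^2; Ȟ^1 = Z; Ȟ^2 = 0
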